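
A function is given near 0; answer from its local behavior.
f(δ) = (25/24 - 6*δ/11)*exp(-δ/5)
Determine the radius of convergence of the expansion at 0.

The factor exp(-δ/5) is entire and contributes no finite singular point.
The polynomial part has no poles.
No finite singular points: the Taylor series at 0 converges everywhere.

The radius of convergence is infinite.


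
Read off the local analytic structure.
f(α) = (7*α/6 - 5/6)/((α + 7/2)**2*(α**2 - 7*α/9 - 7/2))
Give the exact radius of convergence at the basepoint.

The radius of convergence is -7/18 + (13/18)*sqrt(7).

Denominator factor (α + 7/2)^2: pole of order 2 at -7/2, modulus 7/2.
Denominator factor (α**2 - 7*α/9 - 7/2): discriminant 1183/81, real irrational roots 7/18 + (13/18)*sqrt(7) and 7/18 - (13/18)*sqrt(7); poles of order 1, moduli 7/18 + (13/18)*sqrt(7) and -7/18 + (13/18)*sqrt(7).
The radius of convergence is the smallest modulus among the singular points: -7/18 + (13/18)*sqrt(7).


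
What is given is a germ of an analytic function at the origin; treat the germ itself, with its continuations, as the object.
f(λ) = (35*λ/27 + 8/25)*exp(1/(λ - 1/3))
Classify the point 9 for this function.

There is no denominator, hence no pole anywhere.
The essential point of exp(1/(λ - (1/3))) is 1/3, not 9.
So the germ continues analytically to 9.

The point is a regular point.


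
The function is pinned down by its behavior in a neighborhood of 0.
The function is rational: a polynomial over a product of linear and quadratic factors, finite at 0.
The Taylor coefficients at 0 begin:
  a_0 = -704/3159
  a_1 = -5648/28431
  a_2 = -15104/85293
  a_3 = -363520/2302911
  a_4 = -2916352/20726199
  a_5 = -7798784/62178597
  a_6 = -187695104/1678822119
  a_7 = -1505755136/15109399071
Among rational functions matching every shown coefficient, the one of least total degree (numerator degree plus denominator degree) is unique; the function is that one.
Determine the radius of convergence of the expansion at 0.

The radius of convergence is 9/8.

No rational of total degree below 3 reproduces all 8 coefficients; solving the [1/2] Pade equations on them gives f(λ) = (λ/4 - 11/39)/(λ - 9/8)**2, whose expansion matches every shown term.
Denominator factor (λ - 9/8)^2: pole of order 2 at 9/8, modulus 9/8.
The radius of convergence is the smallest modulus among the singular points: 9/8.


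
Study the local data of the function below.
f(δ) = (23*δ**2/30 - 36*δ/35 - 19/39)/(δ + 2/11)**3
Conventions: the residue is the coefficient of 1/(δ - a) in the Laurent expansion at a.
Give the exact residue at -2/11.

The residue is 23/30.

At the order-3 pole -2/11 set g(δ) = (δ - (-2/11))^3*f(δ) = 23*δ**2/30 - 36*δ/35 - 19/39.
Order-3 pole: residue = g''(a)/2; g''(-2/11) = 23/15, so the residue is 23/30.


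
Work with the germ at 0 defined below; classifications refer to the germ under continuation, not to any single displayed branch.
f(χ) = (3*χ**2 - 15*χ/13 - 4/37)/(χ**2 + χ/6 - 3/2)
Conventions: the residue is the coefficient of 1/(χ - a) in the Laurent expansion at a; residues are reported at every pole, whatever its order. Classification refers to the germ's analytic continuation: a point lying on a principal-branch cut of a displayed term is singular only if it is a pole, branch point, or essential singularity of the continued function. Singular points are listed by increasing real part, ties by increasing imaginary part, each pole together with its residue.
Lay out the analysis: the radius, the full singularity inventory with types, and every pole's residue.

Denominator factor (χ**2 + χ/6 - 3/2): discriminant 217/36, real irrational roots -1/12 + (1/12)*sqrt(217) and -1/12 - (1/12)*sqrt(217); poles of order 1, moduli -1/12 + (1/12)*sqrt(217) and 1/12 + (1/12)*sqrt(217).
The radius of convergence is the smallest modulus among the singular points: -1/12 + (1/12)*sqrt(217).
The factor χ**2 + χ/6 - 3/2 splits as (χ - a)(χ - a') with a = -1/12 - (1/12)*sqrt(217), a' = -1/12 + (1/12)*sqrt(217). At the order-1 pole a set g(χ) = (χ - a)*f(χ) = [3*χ**2 - 15*χ/13 - 4/37] / (χ - a').
Simple pole: residue = g(a) at a = -1/12 - (1/12)*sqrt(217), which is -43/52 - (52291/417508)*sqrt(217).
The factor χ**2 + χ/6 - 3/2 splits as (χ - a)(χ - a') with a = -1/12 + (1/12)*sqrt(217), a' = -1/12 - (1/12)*sqrt(217). At the order-1 pole a set g(χ) = (χ - a)*f(χ) = [3*χ**2 - 15*χ/13 - 4/37] / (χ - a').
Simple pole: residue = g(a) at a = -1/12 + (1/12)*sqrt(217), which is -43/52 + (52291/417508)*sqrt(217).
List the singular points by increasing real part (a conjugate pair: the negative imaginary part first).

Radius of convergence at 0: -1/12 + (1/12)*sqrt(217).
At -1/12 - (1/12)*sqrt(217): a pole of order 1; residue -43/52 - (52291/417508)*sqrt(217).
At -1/12 + (1/12)*sqrt(217): a pole of order 1; residue -43/52 + (52291/417508)*sqrt(217).


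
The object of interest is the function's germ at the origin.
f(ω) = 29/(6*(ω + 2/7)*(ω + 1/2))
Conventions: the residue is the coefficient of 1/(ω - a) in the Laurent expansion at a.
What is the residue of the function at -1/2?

At the order-1 pole -1/2 set g(ω) = (ω - (-1/2))*f(ω) = 29/(6*(ω + 2/7)).
Simple pole: residue = g(a) at a = -1/2, which is -203/9.

The residue is -203/9.


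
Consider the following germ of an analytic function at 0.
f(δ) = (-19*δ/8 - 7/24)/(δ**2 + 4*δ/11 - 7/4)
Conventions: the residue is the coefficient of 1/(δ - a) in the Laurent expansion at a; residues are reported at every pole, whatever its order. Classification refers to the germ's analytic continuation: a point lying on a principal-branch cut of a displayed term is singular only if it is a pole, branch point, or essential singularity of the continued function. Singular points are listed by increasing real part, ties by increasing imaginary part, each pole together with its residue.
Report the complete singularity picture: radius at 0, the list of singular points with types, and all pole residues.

Denominator factor (δ**2 + 4*δ/11 - 7/4): discriminant 863/121, real irrational roots -2/11 + (1/22)*sqrt(863) and -2/11 - (1/22)*sqrt(863); poles of order 1, moduli -2/11 + (1/22)*sqrt(863) and 2/11 + (1/22)*sqrt(863).
The radius of convergence is the smallest modulus among the singular points: -2/11 + (1/22)*sqrt(863).
The factor δ**2 + 4*δ/11 - 7/4 splits as (δ - a)(δ - a') with a = -2/11 - (1/22)*sqrt(863), a' = -2/11 + (1/22)*sqrt(863). At the order-1 pole a set g(δ) = (δ - a)*f(δ) = [-19*δ/8 - 7/24] / (δ - a').
Simple pole: residue = g(a) at a = -2/11 - (1/22)*sqrt(863), which is -19/16 - (37/20712)*sqrt(863).
The factor δ**2 + 4*δ/11 - 7/4 splits as (δ - a)(δ - a') with a = -2/11 + (1/22)*sqrt(863), a' = -2/11 - (1/22)*sqrt(863). At the order-1 pole a set g(δ) = (δ - a)*f(δ) = [-19*δ/8 - 7/24] / (δ - a').
Simple pole: residue = g(a) at a = -2/11 + (1/22)*sqrt(863), which is -19/16 + (37/20712)*sqrt(863).
List the singular points by increasing real part (a conjugate pair: the negative imaginary part first).

Radius of convergence at 0: -2/11 + (1/22)*sqrt(863).
At -2/11 - (1/22)*sqrt(863): a pole of order 1; residue -19/16 - (37/20712)*sqrt(863).
At -2/11 + (1/22)*sqrt(863): a pole of order 1; residue -19/16 + (37/20712)*sqrt(863).


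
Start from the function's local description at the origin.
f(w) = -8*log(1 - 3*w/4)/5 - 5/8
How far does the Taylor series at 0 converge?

The radius of convergence is 4/3.

Branch term (-8/5)*log(1 - w/(4/3)): its argument vanishes at w = 4/3, a logarithmic branch point, modulus 4/3.
The radius of convergence is the smallest modulus among the singular points: 4/3.


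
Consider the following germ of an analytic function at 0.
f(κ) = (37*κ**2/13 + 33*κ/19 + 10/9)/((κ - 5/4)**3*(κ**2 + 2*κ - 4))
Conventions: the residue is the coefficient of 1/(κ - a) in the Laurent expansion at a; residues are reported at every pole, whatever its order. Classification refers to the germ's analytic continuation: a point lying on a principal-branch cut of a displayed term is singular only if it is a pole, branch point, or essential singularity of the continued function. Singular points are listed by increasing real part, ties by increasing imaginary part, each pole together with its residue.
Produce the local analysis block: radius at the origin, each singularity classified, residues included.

Radius of convergence at 0: -1 + sqrt(5).
At -1 - sqrt(5): a pole of order 1; residue -699096160/2223 + (173691872/1235)*sqrt(5).
At -1 + sqrt(5): a pole of order 1; residue -699096160/2223 - (173691872/1235)*sqrt(5).
At 5/4: a pole of order 3; residue 1398192320/2223.


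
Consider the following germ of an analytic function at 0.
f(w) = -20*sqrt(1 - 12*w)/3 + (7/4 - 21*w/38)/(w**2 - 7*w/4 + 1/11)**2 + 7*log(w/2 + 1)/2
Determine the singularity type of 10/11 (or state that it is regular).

The point is a regular point.

Denominator factors: w**2 - 7*w/4 + 1/11 = -163/242 at w = 10/11 — none vanishes.
Branch term sqrt(1 - w/(1/12)): argument at 10/11 is -109/11, nonzero, so 10/11 is not its branch point (a point on a principal cut is still regular for the continued germ).
Branch term log(1 - w/(-2)): argument at 10/11 is 16/11, nonzero, so 10/11 is not its branch point (a point on a principal cut is still regular for the continued germ).
So the germ continues analytically to 10/11.


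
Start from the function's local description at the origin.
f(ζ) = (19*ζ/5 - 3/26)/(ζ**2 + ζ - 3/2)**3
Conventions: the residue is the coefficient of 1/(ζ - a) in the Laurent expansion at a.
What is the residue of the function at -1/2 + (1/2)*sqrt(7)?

The factor ζ**2 + ζ - 3/2 splits as (ζ - a)(ζ - a') with a = -1/2 + (1/2)*sqrt(7), a' = -1/2 - (1/2)*sqrt(7). At the order-3 pole a set g(ζ) = (ζ - a)^3*f(ζ) = [19*ζ/5 - 3/26] / (ζ - a')^3.
Order-3 pole: residue = g''(a)/2; g''(-1/2 + (1/2)*sqrt(7)) = -(1572/22295)*sqrt(7), so the residue is -(786/22295)*sqrt(7).

The residue is -(786/22295)*sqrt(7).


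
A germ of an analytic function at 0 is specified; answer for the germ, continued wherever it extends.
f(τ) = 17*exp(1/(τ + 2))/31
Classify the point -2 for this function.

The point is an essential singularity.

The exponent 1/(τ - (-2)) has a pole at -2, so exp(1/(τ - (-2))) takes every nonzero value near it: an essential singularity (not a pole of any order).


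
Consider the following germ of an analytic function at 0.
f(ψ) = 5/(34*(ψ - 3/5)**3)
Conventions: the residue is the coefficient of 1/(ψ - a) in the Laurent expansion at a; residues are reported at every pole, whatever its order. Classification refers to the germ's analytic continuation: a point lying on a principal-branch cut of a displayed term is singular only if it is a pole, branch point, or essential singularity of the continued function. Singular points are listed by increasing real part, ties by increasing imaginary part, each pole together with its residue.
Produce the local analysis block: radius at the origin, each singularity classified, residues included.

Radius of convergence at 0: 3/5.
At 3/5: a pole of order 3; residue 0.

Denominator factor (ψ - 3/5)^3: pole of order 3 at 3/5, modulus 3/5.
The radius of convergence is the smallest modulus among the singular points: 3/5.
At the order-3 pole 3/5 set g(ψ) = (ψ - (3/5))^3*f(ψ) = 5/34.
Order-3 pole: residue = g''(a)/2; g''(3/5) = 0, so the residue is 0.


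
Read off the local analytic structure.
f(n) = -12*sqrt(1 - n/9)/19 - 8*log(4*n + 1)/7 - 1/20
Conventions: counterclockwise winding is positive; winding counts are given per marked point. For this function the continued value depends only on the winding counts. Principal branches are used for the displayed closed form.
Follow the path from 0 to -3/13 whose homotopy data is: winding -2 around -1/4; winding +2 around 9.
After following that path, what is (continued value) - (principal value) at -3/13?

The rational part is single-valued and drops out of the difference; each branch term changes only by its own monodromy.
(-8/7)*log(1 - n/(-1/4)): each positive loop around -1/4 adds 2*pi*i to the log, so winding -2 contributes (-8/7)*(-2)*2*pi*i = (32/7)*pi*i.
(-12/19)*sqrt(1 - n/(9)): winding +2 is even, the square root returns to the same sheet, contribution 0.
Summing the contributions at n = -3/13 gives (32/7)*pi*i.

Continued minus principal equals (32/7)*pi*i.


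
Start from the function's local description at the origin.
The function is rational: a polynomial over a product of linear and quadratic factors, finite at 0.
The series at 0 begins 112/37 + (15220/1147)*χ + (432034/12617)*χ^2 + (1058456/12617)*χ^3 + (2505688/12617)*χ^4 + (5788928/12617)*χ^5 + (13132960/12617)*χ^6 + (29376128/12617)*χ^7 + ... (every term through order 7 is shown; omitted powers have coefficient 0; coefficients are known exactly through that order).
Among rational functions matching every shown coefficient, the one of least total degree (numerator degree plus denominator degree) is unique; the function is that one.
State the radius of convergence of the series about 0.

No rational of total degree below 4 reproduces all 8 coefficients; solving the [2/2] Pade equations on them gives f(χ) = (-37*χ**2/22 + 9*χ/31 + 28/37)/(χ - 1/2)**2, whose expansion matches every shown term.
Denominator factor (χ - 1/2)^2: pole of order 2 at 1/2, modulus 1/2.
The radius of convergence is the smallest modulus among the singular points: 1/2.

The radius of convergence is 1/2.


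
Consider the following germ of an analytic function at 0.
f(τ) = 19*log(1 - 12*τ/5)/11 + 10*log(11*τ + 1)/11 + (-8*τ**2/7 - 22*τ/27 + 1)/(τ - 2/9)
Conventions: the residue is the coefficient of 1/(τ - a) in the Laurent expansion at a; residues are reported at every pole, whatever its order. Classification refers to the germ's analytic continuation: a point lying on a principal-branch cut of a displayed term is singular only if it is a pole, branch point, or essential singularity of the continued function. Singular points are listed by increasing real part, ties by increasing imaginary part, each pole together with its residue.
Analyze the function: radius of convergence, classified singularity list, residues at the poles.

Radius of convergence at 0: 1/11.
At -1/11: a logarithmic branch point.
At 2/9: a pole of order 1; residue 1297/1701.
At 5/12: a logarithmic branch point.

Denominator factor (τ - 2/9): pole of order 1 at 2/9, modulus 2/9.
Branch term (19/11)*log(1 - τ/(5/12)): its argument vanishes at τ = 5/12, a logarithmic branch point, modulus 5/12.
Branch term (10/11)*log(1 - τ/(-1/11)): its argument vanishes at τ = -1/11, a logarithmic branch point, modulus 1/11.
The radius of convergence is the smallest modulus among the singular points: 1/11.
The branch terms are analytic at 2/9 and contribute nothing to the residue; only the rational part matters.
At the order-1 pole 2/9 set g(τ) = (τ - (2/9))*(rational part) = -8*τ**2/7 - 22*τ/27 + 1.
Simple pole: residue = g(a) at a = 2/9, which is 1297/1701.
List the singular points by increasing real part (a conjugate pair: the negative imaginary part first).


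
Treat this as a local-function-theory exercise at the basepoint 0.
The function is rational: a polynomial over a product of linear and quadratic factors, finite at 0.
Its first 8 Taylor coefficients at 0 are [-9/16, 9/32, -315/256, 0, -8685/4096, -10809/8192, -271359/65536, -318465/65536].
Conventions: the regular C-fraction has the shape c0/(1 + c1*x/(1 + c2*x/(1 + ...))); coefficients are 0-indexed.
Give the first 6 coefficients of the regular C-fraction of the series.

The regular C-fraction coefficients are [-9/16, 1/2, 31/8, -1225/248, 1296/7595, 155/294].

Taylor coefficients (read off): a_0 = -9/16, a_1 = 9/32, a_2 = -315/256, a_3 = 0, a_4 = -8685/4096, a_5 = -10809/8192.
c0 = a_0 = -9/16. Peel one level at a time: if S = 1 + c*x/S' with S'(0) = 1, then c is the x-coefficient of S and S' = c*x/(S - 1).
S_1 = c0/f = 1 + (1/2)*x + (-31/16)*x^2 + ...; c1 = 1/2.
S_2 = c1*x/(S_1 - 1) = 1 + (31/8)*x + (1225/64)*x^2 + ...; c2 = 31/8.
S_3 = c2*x/(S_2 - 1) = 1 + (-1225/248)*x + (810/961)*x^2 + ...; c3 = -1225/248.
S_4 = c3*x/(S_3 - 1) = 1 + (1296/7595)*x + (-216/2401)*x^2 + ...; c4 = 1296/7595.
S_5 = c4*x/(S_4 - 1) = 1 + (155/294)*x + ...; c5 = 155/294.


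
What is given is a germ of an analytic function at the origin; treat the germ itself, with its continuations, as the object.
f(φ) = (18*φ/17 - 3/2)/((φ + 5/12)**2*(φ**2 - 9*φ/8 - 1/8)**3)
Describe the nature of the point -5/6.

Denominator factors: φ**2 - 9*φ/8 - 1/8 = 217/144 at φ = -5/6; φ + 5/12 = -5/12 at φ = -5/6 — none vanishes.
So the germ continues analytically to -5/6.

The point is a regular point.


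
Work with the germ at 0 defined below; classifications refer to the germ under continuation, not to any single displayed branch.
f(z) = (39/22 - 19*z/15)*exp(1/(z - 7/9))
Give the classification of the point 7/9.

The point is an essential singularity.

The exponent 1/(z - (7/9)) has a pole at 7/9, so exp(1/(z - (7/9))) takes every nonzero value near it: an essential singularity (not a pole of any order).


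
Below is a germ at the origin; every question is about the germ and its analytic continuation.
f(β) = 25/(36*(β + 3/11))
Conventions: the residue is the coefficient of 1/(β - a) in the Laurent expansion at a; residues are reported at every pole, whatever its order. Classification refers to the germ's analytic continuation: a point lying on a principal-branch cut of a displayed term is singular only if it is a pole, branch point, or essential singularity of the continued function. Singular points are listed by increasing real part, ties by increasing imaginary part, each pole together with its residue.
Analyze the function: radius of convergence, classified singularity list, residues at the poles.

Denominator factor (β + 3/11): pole of order 1 at -3/11, modulus 3/11.
The radius of convergence is the smallest modulus among the singular points: 3/11.
At the order-1 pole -3/11 set g(β) = (β - (-3/11))*f(β) = 25/36.
Simple pole: residue = g(a) at a = -3/11, which is 25/36.

Radius of convergence at 0: 3/11.
At -3/11: a pole of order 1; residue 25/36.


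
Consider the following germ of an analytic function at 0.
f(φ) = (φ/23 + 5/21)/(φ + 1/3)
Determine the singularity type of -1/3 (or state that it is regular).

The denominator factor φ + 1/3 vanishes at -1/3 and appears to the power 1; the numerator there equals 36/161, nonzero, and no other factor vanishes.
Hence a pole whose order is the multiplicity, 1.

The point is a pole of order 1.


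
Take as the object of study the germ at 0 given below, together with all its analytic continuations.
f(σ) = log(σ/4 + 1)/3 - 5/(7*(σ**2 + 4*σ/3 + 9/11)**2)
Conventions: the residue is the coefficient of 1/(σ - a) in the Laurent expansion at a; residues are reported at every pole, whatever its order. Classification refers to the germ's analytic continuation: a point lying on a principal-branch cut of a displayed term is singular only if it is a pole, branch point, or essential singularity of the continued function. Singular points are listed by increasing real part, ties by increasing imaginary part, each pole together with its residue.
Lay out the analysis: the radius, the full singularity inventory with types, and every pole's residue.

Radius of convergence at 0: (3/11)*sqrt(11).
At -4: a logarithmic branch point.
At (-2/3) - ((1/33)*sqrt(407))*i: a pole of order 2; residue -((1485/38332)*sqrt(407))*i.
At (-2/3) + ((1/33)*sqrt(407))*i: a pole of order 2; residue ((1485/38332)*sqrt(407))*i.

Denominator factor (σ**2 + 4*σ/3 + 9/11)^2: discriminant -148/99, complex-conjugate roots (-2/3) + ((1/33)*sqrt(407))*i and (-2/3) - ((1/33)*sqrt(407))*i; poles of order 2, moduli (3/11)*sqrt(11) and (3/11)*sqrt(11).
Branch term (1/3)*log(1 - σ/(-4)): its argument vanishes at σ = -4, a logarithmic branch point, modulus 4.
The radius of convergence is the smallest modulus among the singular points: (3/11)*sqrt(11).
The branch term is analytic at (-2/3) - ((1/33)*sqrt(407))*i and contributes nothing to the residue; only the rational part matters.
The factor σ**2 + 4*σ/3 + 9/11 splits as (σ - a)(σ - a') with a = (-2/3) - ((1/33)*sqrt(407))*i, a' = (-2/3) + ((1/33)*sqrt(407))*i. At the order-2 pole a set g(σ) = (σ - a)^2*(rational part) = [-5/7] / (σ - a')^2.
Order-2 pole: residue = g'(a); g'((-2/3) - ((1/33)*sqrt(407))*i) = -((1485/38332)*sqrt(407))*i, so the residue is -((1485/38332)*sqrt(407))*i.
The branch term is analytic at (-2/3) + ((1/33)*sqrt(407))*i and contributes nothing to the residue; only the rational part matters.
The factor σ**2 + 4*σ/3 + 9/11 splits as (σ - a)(σ - a') with a = (-2/3) + ((1/33)*sqrt(407))*i, a' = (-2/3) - ((1/33)*sqrt(407))*i. At the order-2 pole a set g(σ) = (σ - a)^2*(rational part) = [-5/7] / (σ - a')^2.
Order-2 pole: residue = g'(a); g'((-2/3) + ((1/33)*sqrt(407))*i) = ((1485/38332)*sqrt(407))*i, so the residue is ((1485/38332)*sqrt(407))*i.
List the singular points by increasing real part (a conjugate pair: the negative imaginary part first).


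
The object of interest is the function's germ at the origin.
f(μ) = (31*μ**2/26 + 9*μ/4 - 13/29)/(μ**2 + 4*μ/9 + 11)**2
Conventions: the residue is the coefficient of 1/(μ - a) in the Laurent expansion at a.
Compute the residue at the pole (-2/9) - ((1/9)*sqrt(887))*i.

The factor μ**2 + 4*μ/9 + 11 splits as (μ - a)(μ - a') with a = (-2/9) - ((1/9)*sqrt(887))*i, a' = (-2/9) + ((1/9)*sqrt(887))*i. At the order-2 pole a set g(μ) = (μ - a)^2*f(μ) = [31*μ**2/26 + 9*μ/4 - 13/29] / (μ - a')^2.
Order-2 pole: residue = g'(a); g'((-2/9) - ((1/9)*sqrt(887))*i) = ((3343923/1186447652)*sqrt(887))*i, so the residue is ((3343923/1186447652)*sqrt(887))*i.

The residue is ((3343923/1186447652)*sqrt(887))*i.


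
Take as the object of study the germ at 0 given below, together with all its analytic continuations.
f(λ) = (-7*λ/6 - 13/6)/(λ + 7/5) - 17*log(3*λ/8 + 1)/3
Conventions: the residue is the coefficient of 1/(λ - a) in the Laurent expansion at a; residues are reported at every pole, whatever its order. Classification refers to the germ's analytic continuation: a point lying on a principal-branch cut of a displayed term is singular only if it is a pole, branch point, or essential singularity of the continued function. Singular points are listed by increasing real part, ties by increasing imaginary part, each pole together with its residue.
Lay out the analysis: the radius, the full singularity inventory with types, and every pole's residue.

Denominator factor (λ + 7/5): pole of order 1 at -7/5, modulus 7/5.
Branch term (-17/3)*log(1 - λ/(-8/3)): its argument vanishes at λ = -8/3, a logarithmic branch point, modulus 8/3.
The radius of convergence is the smallest modulus among the singular points: 7/5.
The branch term is analytic at -7/5 and contributes nothing to the residue; only the rational part matters.
At the order-1 pole -7/5 set g(λ) = (λ - (-7/5))*(rational part) = -7*λ/6 - 13/6.
Simple pole: residue = g(a) at a = -7/5, which is -8/15.
List the singular points by increasing real part (a conjugate pair: the negative imaginary part first).

Radius of convergence at 0: 7/5.
At -8/3: a logarithmic branch point.
At -7/5: a pole of order 1; residue -8/15.


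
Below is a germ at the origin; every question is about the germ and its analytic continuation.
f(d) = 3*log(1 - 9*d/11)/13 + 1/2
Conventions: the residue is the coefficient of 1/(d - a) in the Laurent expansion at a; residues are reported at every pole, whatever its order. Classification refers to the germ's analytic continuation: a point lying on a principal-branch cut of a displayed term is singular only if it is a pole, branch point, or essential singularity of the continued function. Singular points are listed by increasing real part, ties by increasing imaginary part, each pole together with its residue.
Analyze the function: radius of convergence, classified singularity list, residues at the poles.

Radius of convergence at 0: 11/9.
At 11/9: a logarithmic branch point.

Branch term (3/13)*log(1 - d/(11/9)): its argument vanishes at d = 11/9, a logarithmic branch point, modulus 11/9.
The radius of convergence is the smallest modulus among the singular points: 11/9.


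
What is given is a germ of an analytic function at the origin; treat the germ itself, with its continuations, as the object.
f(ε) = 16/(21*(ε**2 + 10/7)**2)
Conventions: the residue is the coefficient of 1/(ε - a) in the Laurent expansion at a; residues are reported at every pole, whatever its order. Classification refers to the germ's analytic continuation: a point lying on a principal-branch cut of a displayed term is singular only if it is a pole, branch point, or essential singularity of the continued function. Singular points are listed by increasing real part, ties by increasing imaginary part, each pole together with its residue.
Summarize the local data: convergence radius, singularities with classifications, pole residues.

Denominator factor (ε**2 + 10/7)^2: discriminant -40/7, complex-conjugate roots ((1/7)*sqrt(70))*i and -((1/7)*sqrt(70))*i; poles of order 2, moduli (1/7)*sqrt(70) and (1/7)*sqrt(70).
The radius of convergence is the smallest modulus among the singular points: (1/7)*sqrt(70).
The factor ε**2 + 10/7 splits as (ε - a)(ε - a') with a = -((1/7)*sqrt(70))*i, a' = ((1/7)*sqrt(70))*i. At the order-2 pole a set g(ε) = (ε - a)^2*f(ε) = [16/21] / (ε - a')^2.
Order-2 pole: residue = g'(a); g'(-((1/7)*sqrt(70))*i) = ((1/75)*sqrt(70))*i, so the residue is ((1/75)*sqrt(70))*i.
The factor ε**2 + 10/7 splits as (ε - a)(ε - a') with a = ((1/7)*sqrt(70))*i, a' = -((1/7)*sqrt(70))*i. At the order-2 pole a set g(ε) = (ε - a)^2*f(ε) = [16/21] / (ε - a')^2.
Order-2 pole: residue = g'(a); g'(((1/7)*sqrt(70))*i) = -((1/75)*sqrt(70))*i, so the residue is -((1/75)*sqrt(70))*i.
List the singular points by increasing real part (a conjugate pair: the negative imaginary part first).

Radius of convergence at 0: (1/7)*sqrt(70).
At -((1/7)*sqrt(70))*i: a pole of order 2; residue ((1/75)*sqrt(70))*i.
At ((1/7)*sqrt(70))*i: a pole of order 2; residue -((1/75)*sqrt(70))*i.


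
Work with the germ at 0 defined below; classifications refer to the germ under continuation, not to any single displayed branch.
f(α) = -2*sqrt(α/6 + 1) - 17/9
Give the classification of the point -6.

The point is an algebraic (square-root) branch point.

The term (-2)*sqrt(1 - α/(-6)) has argument 1 - -6/(-6) = 0 at -6: a square-root (algebraic, two-sheeted) branch point; the remaining terms are analytic or single-valued there.


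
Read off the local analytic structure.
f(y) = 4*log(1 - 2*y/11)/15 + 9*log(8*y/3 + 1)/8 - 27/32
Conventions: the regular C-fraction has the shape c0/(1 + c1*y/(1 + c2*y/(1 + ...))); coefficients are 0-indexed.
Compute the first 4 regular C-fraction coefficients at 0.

The regular C-fraction coefficients are [-27/32, 15584/4455, -4645868/2169585, -1651589460/6221978719].

Taylor coefficients (expand at 0): a_0 = -27/32, a_1 = 487/165, a_2 = -7268/1815, a_3 = 425888/59895.
c0 = a_0 = -27/32. Peel one level at a time: if S = 1 + c*y/S' with S'(0) = 1, then c is the y-coefficient of S and S' = c*y/(S - 1).
S_1 = c0/f = 1 + (15584/4455)*y + (148667776/19847025)*y^2 + ...; c1 = 15584/4455.
S_2 = c1*y/(S_1 - 1) = 1 + (-4645868/2169585)*y + (-48935984/86092347)*y^2 + ...; c2 = -4645868/2169585.
S_3 = c2*y/(S_2 - 1) = 1 + (-1651589460/6221978719)*y + ...; c3 = -1651589460/6221978719.


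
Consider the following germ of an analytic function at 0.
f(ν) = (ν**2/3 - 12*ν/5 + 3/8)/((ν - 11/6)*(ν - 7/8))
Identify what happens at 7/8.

The denominator factor ν - 7/8 vanishes at 7/8 and appears to the power 1; the numerator there equals -1411/960, nonzero, and no other factor vanishes.
Hence a pole whose order is the multiplicity, 1.

The point is a pole of order 1.


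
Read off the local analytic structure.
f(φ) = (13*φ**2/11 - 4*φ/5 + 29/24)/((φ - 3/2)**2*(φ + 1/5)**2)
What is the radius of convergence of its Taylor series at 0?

Denominator factor (φ - 3/2)^2: pole of order 2 at 3/2, modulus 3/2.
Denominator factor (φ + 1/5)^2: pole of order 2 at -1/5, modulus 1/5.
The radius of convergence is the smallest modulus among the singular points: 1/5.

The radius of convergence is 1/5.


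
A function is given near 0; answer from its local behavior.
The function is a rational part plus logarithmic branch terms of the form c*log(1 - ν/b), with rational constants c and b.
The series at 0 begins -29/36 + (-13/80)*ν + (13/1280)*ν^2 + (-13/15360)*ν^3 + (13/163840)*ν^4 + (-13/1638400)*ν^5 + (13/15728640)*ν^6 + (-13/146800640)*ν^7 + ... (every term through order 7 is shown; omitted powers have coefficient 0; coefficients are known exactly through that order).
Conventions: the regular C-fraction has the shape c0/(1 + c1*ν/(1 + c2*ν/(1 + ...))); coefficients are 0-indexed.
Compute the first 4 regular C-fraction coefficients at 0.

Taylor coefficients (read off): a_0 = -29/36, a_1 = -13/80, a_2 = 13/1280, a_3 = -13/15360.
c0 = a_0 = -29/36. Peel one level at a time: if S = 1 + c*ν/S' with S'(0) = 1, then c is the ν-coefficient of S and S' = c*ν/(S - 1).
S_1 = c0/f = 1 + (-117/580)*ν + (71721/1345600)*ν^2 + ...; c1 = -117/580.
S_2 = c1*ν/(S_1 - 1) = 1 + (613/2320)*ν + (-1/768)*ν^2 + ...; c2 = 613/2320.
S_3 = c2*ν/(S_2 - 1) = 1 + (145/29424)*ν + ...; c3 = 145/29424.

The regular C-fraction coefficients are [-29/36, -117/580, 613/2320, 145/29424].


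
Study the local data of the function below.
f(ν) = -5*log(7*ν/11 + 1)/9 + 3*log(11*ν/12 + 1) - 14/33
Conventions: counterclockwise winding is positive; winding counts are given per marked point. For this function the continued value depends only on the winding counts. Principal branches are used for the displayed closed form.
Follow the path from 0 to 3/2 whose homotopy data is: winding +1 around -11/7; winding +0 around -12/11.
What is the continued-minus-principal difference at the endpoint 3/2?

The rational part is single-valued and drops out of the difference; each branch term changes only by its own monodromy.
(3)*log(1 - ν/(-12/11)): winding 0 around -12/11, so this term returns to its principal value, contribution 0.
(-5/9)*log(1 - ν/(-11/7)): each positive loop around -11/7 adds 2*pi*i to the log, so winding +1 contributes (-5/9)*(1)*2*pi*i = -(10/9)*pi*i.
Summing the contributions at ν = 3/2 gives -(10/9)*pi*i.

Continued minus principal equals -(10/9)*pi*i.


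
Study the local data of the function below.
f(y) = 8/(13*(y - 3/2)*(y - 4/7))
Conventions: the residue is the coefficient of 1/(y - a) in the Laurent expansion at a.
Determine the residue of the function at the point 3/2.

At the order-1 pole 3/2 set g(y) = (y - (3/2))*f(y) = 8/(13*(y - 4/7)).
Simple pole: residue = g(a) at a = 3/2, which is 112/169.

The residue is 112/169.


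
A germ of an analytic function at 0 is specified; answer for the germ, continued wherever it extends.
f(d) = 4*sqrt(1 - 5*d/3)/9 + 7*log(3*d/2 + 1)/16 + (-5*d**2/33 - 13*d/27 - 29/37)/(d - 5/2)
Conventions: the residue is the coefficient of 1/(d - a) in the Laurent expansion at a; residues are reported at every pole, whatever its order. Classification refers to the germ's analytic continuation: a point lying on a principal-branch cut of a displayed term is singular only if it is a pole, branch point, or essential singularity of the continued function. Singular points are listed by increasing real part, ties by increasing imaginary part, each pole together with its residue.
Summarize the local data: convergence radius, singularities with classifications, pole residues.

Radius of convergence at 0: 3/5.
At -2/3: a logarithmic branch point.
At 3/5: an algebraic (square-root) branch point.
At 5/2: a pole of order 1; residue -128987/43956.

Denominator factor (d - 5/2): pole of order 1 at 5/2, modulus 5/2.
Branch term (4/9)*sqrt(1 - d/(3/5)): its argument vanishes at d = 3/5, a square-root branch point, modulus 3/5.
Branch term (7/16)*log(1 - d/(-2/3)): its argument vanishes at d = -2/3, a logarithmic branch point, modulus 2/3.
The radius of convergence is the smallest modulus among the singular points: 3/5.
The branch terms are analytic at 5/2 and contribute nothing to the residue; only the rational part matters.
At the order-1 pole 5/2 set g(d) = (d - (5/2))*(rational part) = -5*d**2/33 - 13*d/27 - 29/37.
Simple pole: residue = g(a) at a = 5/2, which is -128987/43956.
List the singular points by increasing real part (a conjugate pair: the negative imaginary part first).


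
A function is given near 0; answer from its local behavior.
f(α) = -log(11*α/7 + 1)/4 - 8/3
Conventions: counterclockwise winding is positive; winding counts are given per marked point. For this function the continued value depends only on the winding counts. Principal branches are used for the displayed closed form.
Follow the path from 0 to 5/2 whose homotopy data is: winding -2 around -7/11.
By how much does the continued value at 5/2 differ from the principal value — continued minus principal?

The rational part is single-valued and drops out of the difference; each branch term changes only by its own monodromy.
(-1/4)*log(1 - α/(-7/11)): each positive loop around -7/11 adds 2*pi*i to the log, so winding -2 contributes (-1/4)*(-2)*2*pi*i = pi*i.
Summing the contributions at α = 5/2 gives pi*i.

Continued minus principal equals pi*i.


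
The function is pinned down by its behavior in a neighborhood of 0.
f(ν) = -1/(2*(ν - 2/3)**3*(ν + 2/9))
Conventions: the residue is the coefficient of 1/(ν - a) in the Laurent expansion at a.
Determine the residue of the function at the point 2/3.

At the order-3 pole 2/3 set g(ν) = (ν - (2/3))^3*f(ν) = -1/(2*(ν + 2/9)).
Order-3 pole: residue = g''(a)/2; g''(2/3) = -729/512, so the residue is -729/1024.

The residue is -729/1024.


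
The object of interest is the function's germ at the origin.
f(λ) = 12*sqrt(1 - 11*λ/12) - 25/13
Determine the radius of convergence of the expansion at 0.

Branch term (12)*sqrt(1 - λ/(12/11)): its argument vanishes at λ = 12/11, a square-root branch point, modulus 12/11.
The radius of convergence is the smallest modulus among the singular points: 12/11.

The radius of convergence is 12/11.


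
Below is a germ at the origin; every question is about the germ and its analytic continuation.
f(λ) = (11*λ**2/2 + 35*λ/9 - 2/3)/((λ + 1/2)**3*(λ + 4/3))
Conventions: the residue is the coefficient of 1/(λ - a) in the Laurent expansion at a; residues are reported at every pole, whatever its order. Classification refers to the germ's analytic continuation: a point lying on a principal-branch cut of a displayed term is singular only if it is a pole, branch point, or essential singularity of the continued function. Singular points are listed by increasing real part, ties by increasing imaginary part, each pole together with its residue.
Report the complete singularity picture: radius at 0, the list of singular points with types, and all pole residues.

Radius of convergence at 0: 1/2.
At -4/3: a pole of order 1; residue -848/125.
At -1/2: a pole of order 3; residue 848/125.

Denominator factor (λ + 4/3): pole of order 1 at -4/3, modulus 4/3.
Denominator factor (λ + 1/2)^3: pole of order 3 at -1/2, modulus 1/2.
The radius of convergence is the smallest modulus among the singular points: 1/2.
At the order-1 pole -4/3 set g(λ) = (λ - (-4/3))*f(λ) = (11*λ**2/2 + 35*λ/9 - 2/3)/(λ + 1/2)**3.
Simple pole: residue = g(a) at a = -4/3, which is -848/125.
At the order-3 pole -1/2 set g(λ) = (λ - (-1/2))^3*f(λ) = (11*λ**2/2 + 35*λ/9 - 2/3)/(λ + 4/3).
Order-3 pole: residue = g''(a)/2; g''(-1/2) = 1696/125, so the residue is 848/125.
List the singular points by increasing real part (a conjugate pair: the negative imaginary part first).


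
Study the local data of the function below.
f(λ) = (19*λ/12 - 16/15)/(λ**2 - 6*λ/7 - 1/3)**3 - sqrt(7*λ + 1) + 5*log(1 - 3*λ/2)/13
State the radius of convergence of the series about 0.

Denominator factor (λ**2 - 6*λ/7 - 1/3)^3: discriminant 304/147, real irrational roots 3/7 + (2/21)*sqrt(57) and 3/7 - (2/21)*sqrt(57); poles of order 3, moduli 3/7 + (2/21)*sqrt(57) and -3/7 + (2/21)*sqrt(57).
Branch term (5/13)*log(1 - λ/(2/3)): its argument vanishes at λ = 2/3, a logarithmic branch point, modulus 2/3.
Branch term (-1)*sqrt(1 - λ/(-1/7)): its argument vanishes at λ = -1/7, a square-root branch point, modulus 1/7.
The radius of convergence is the smallest modulus among the singular points: 1/7.

The radius of convergence is 1/7.


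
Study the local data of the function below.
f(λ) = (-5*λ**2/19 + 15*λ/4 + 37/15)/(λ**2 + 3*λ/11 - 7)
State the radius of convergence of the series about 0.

The radius of convergence is -3/22 + (1/22)*sqrt(3397).

Denominator factor (λ**2 + 3*λ/11 - 7): discriminant 3397/121, real irrational roots -3/22 + (1/22)*sqrt(3397) and -3/22 - (1/22)*sqrt(3397); poles of order 1, moduli -3/22 + (1/22)*sqrt(3397) and 3/22 + (1/22)*sqrt(3397).
The radius of convergence is the smallest modulus among the singular points: -3/22 + (1/22)*sqrt(3397).


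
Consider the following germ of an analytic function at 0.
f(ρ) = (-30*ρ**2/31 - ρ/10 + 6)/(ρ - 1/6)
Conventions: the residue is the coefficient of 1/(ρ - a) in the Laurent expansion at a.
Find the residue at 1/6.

At the order-1 pole 1/6 set g(ρ) = (ρ - (1/6))*f(ρ) = -30*ρ**2/31 - ρ/10 + 6.
Simple pole: residue = g(a) at a = 1/6, which is 3693/620.

The residue is 3693/620.


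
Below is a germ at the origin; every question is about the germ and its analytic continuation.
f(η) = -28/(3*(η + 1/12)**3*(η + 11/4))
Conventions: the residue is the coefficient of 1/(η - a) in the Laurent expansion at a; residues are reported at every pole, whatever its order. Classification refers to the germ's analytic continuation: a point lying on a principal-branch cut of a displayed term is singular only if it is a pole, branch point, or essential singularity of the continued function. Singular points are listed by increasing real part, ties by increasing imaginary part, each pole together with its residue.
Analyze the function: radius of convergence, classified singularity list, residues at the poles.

Denominator factor (η + 11/4): pole of order 1 at -11/4, modulus 11/4.
Denominator factor (η + 1/12)^3: pole of order 3 at -1/12, modulus 1/12.
The radius of convergence is the smallest modulus among the singular points: 1/12.
At the order-1 pole -11/4 set g(η) = (η - (-11/4))*f(η) = -28/(3*(η + 1/12)**3).
Simple pole: residue = g(a) at a = -11/4, which is 63/128.
At the order-3 pole -1/12 set g(η) = (η - (-1/12))^3*f(η) = -28/(3*(η + 11/4)).
Order-3 pole: residue = g''(a)/2; g''(-1/12) = -63/64, so the residue is -63/128.
List the singular points by increasing real part (a conjugate pair: the negative imaginary part first).

Radius of convergence at 0: 1/12.
At -11/4: a pole of order 1; residue 63/128.
At -1/12: a pole of order 3; residue -63/128.


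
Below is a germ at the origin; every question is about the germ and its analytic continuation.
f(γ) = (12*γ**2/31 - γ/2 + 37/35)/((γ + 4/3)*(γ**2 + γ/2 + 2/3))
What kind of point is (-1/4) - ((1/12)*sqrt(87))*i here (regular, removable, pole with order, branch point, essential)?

The point is a pole of order 1.

The denominator factor γ**2 + γ/2 + 2/3 vanishes at (-1/4) - ((1/12)*sqrt(87))*i and appears to the power 1; the numerator there equals (8441/8680) + ((43/744)*sqrt(87))*i, nonzero, and no other factor vanishes.
Hence a pole whose order is the multiplicity, 1.


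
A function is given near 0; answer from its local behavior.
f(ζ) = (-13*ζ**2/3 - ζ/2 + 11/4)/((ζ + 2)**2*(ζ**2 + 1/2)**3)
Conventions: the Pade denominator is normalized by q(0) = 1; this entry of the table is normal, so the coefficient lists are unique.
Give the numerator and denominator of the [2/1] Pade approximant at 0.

Taylor coefficients needed (expand at 0): a_0 = 11/2, a_1 = -13/2, a_2 = -877/24, a_3 = 265/6.
Write the denominator as Q(ζ) = 1 + q1*ζ. Requiring Q*f - P = O(ζ^4) with deg P <= 2 kills the coefficients of ζ^3..ζ^3 in Q*f:
  ζ^3: a_3 + q1*a_2 = 0, i.e. 265/6 + (-877/24)*q1 = 0.
Solving this linear system: q1 = 1060/877.
The numerator is Q*f truncated at degree 2: P0 = a_0 = 11/2; P1 = a_1 + q1*a_0 = 259/1754; P2 = a_2 + q1*a_1 = -934489/21048.

The Pade approximant has numerator coefficients [11/2, 259/1754, -934489/21048]; denominator coefficients [1, 1060/877].
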